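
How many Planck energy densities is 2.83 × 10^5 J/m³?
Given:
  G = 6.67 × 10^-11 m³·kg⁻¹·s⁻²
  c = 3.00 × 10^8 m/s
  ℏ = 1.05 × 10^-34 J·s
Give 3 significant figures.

6.04 × 10^-109

Planck energy density: u_P = c⁷/(ℏG²) = 4.68 × 10^113 J/m³.
2.83 × 10^5 / 4.68 × 10^113 = 6.04 × 10^-109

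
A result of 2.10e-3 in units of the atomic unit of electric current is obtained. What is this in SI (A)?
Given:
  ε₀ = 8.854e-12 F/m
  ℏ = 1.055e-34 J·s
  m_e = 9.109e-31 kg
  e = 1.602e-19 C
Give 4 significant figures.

1.389e-5 A

One atomic unit of electric current: I_au = e E_h/ℏ = m_e e⁵/((4πε₀)²ℏ³) = 6.612e-3 A.
2.10e-3 × 6.612e-3 A = 1.389e-5 A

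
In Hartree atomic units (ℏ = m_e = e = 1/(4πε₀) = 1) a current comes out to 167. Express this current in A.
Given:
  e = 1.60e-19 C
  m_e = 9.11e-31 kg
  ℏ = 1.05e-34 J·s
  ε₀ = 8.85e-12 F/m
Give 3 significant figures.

One atomic unit of electric current: I_au = e E_h/ℏ = m_e e⁵/((4πε₀)²ℏ³) = 6.67e-3 A.
167 × 6.67e-3 A = 1.11 A

1.11 A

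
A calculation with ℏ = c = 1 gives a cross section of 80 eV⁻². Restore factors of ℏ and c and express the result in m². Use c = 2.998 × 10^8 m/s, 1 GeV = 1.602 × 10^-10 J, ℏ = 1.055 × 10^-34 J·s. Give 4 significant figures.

Area is [L]² = [E]⁻²·(ℏc)²; restore (ℏc)².
1 GeV⁻² → (ℏc)² × (1 GeV in J)⁻² = 3.898 × 10^-32 m².
Convert the energy scale: 80 eV⁻² = 8.00 × 10^19 GeV⁻².
Result: 8.00 × 10^19 × 3.898 × 10^-32 = 3.118 × 10^-12 m².

3.118 × 10^-12 m²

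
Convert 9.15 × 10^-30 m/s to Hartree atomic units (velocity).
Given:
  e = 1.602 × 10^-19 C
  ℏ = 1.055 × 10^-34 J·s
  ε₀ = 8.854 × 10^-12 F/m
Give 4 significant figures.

atomic unit of velocity: v_au = e²/(4πε₀ℏ) = 2.186 × 10^6 m/s.
9.15 × 10^-30 / 2.186 × 10^6 = 4.185 × 10^-36

4.185 × 10^-36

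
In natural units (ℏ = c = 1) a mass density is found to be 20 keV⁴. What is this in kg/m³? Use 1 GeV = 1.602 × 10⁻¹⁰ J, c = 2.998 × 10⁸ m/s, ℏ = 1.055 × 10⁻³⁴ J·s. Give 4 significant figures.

Mass density is [E]/(c²[L]³) = [E]⁴/(ℏ³c⁵).
1 GeV⁴ → 1/(ℏ³c⁵) × (1 GeV in J)⁴ = 2.316 × 10²⁰ kg/m³.
Convert the energy scale: 20 keV⁴ = 2.00 × 10⁻²³ GeV⁴.
Result: 2.00 × 10⁻²³ × 2.316 × 10²⁰ = 4.632 × 10⁻³ kg/m³.

4.632 × 10⁻³ kg/m³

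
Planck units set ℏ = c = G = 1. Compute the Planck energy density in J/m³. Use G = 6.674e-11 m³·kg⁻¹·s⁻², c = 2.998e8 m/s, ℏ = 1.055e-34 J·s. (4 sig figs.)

4.632e113 J/m³

Dimensional analysis gives u_P = c⁷/(ℏG²).
  = 2.177e59 / 4.699e-55
  = 4.632e113 J/m³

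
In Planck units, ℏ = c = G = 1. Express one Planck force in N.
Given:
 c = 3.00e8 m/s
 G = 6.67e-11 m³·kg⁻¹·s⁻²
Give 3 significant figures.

1.21e44 N

From ℏ = c = G = 1 the force scale is F_P = c⁴/G.
  = 8.10e33 / 6.67e-11
  = 1.21e44 N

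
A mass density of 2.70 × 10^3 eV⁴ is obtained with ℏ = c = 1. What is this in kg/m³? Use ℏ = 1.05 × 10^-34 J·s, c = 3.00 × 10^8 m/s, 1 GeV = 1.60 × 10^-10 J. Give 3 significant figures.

Mass density is [E]/(c²[L]³) = [E]⁴/(ℏ³c⁵).
1 GeV⁴ → 1/(ℏ³c⁵) × (1 GeV in J)⁴ = 2.33 × 10^20 kg/m³.
Convert the energy scale: 2.70 × 10^3 eV⁴ = 2.70 × 10^-33 GeV⁴.
Result: 2.70 × 10^-33 × 2.33 × 10^20 = 6.29 × 10^-13 kg/m³.

6.29 × 10^-13 kg/m³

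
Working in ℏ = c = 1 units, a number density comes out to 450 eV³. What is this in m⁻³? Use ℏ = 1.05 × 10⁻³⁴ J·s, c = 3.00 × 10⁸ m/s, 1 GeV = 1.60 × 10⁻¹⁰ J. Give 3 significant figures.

Number density is [L]⁻³ = [E]³/(ℏc)³.
1 GeV³ → 1/(ℏc)³ × (1 GeV in J)³ = 1.31 × 10⁴⁷ m⁻³.
Convert the energy scale: 450 eV³ = 4.50 × 10⁻²⁵ GeV³.
Result: 4.50 × 10⁻²⁵ × 1.31 × 10⁴⁷ = 5.90 × 10²² m⁻³.

5.90 × 10²² m⁻³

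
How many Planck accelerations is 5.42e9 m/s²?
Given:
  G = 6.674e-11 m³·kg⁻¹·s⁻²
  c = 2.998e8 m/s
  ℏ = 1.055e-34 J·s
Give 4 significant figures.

9.748e-43

Planck acceleration: a_P = √(c⁷/(ℏG)) = 5.560e51 m/s².
5.42e9 / 5.560e51 = 9.748e-43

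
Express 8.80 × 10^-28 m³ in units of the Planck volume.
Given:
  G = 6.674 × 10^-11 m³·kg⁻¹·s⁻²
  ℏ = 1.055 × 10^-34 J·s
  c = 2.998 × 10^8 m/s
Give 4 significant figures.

2.083 × 10^77

Planck volume: V_P = (ℏG/c³)^(3/2) = 4.224 × 10^-105 m³.
8.80 × 10^-28 / 4.224 × 10^-105 = 2.083 × 10^77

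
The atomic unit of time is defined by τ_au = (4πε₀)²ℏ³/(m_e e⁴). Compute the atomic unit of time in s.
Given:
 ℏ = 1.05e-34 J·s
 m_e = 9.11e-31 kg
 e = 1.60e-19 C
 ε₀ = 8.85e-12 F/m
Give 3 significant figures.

2.40e-17 s

τ_au = (4πε₀)²ℏ³/(m_e e⁴)
E_h = 4.38e-18 J
ℏ/E_h = 2.40e-17 s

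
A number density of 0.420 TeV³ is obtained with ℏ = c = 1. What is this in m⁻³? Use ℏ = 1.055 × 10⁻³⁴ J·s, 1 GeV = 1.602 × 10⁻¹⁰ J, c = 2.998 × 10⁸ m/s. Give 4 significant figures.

Number density is [L]⁻³ = [E]³/(ℏc)³.
1 GeV³ → 1/(ℏc)³ × (1 GeV in J)³ = 1.299 × 10⁴⁷ m⁻³.
Convert the energy scale: 0.420 TeV³ = 4.20 × 10⁸ GeV³.
Result: 4.20 × 10⁸ × 1.299 × 10⁴⁷ = 5.457 × 10⁵⁵ m⁻³.

5.457 × 10⁵⁵ m⁻³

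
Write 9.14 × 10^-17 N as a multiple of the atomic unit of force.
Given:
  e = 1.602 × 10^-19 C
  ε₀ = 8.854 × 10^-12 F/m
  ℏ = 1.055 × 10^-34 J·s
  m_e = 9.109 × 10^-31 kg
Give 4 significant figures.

1.112 × 10^-9

atomic unit of force: F_au = E_h/a₀ = m_e²e⁶/((4πε₀)³ℏ⁴) = 8.220 × 10^-8 N.
9.14 × 10^-17 / 8.220 × 10^-8 = 1.112 × 10^-9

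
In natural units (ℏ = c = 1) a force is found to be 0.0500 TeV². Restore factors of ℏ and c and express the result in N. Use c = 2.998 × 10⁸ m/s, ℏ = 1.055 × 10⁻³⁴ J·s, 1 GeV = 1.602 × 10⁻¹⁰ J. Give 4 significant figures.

Force is [E]/[L] = [E]²/(ℏc); restore (ℏc)⁻¹.
1 GeV² → 1/(ℏc) × (1 GeV in J)² = 8.114 × 10⁵ N.
Convert the energy scale: 0.0500 TeV² = 5.00 × 10⁴ GeV².
Result: 5.00 × 10⁴ × 8.114 × 10⁵ = 4.057 × 10¹⁰ N.

4.057 × 10¹⁰ N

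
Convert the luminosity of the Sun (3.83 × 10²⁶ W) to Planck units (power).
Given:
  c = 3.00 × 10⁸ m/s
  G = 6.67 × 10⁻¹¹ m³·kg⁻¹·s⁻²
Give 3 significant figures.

Planck power: P_P = c⁵/G = 3.64 × 10⁵² W.
3.83 × 10²⁶ / 3.64 × 10⁵² = 1.05 × 10⁻²⁶

1.05 × 10⁻²⁶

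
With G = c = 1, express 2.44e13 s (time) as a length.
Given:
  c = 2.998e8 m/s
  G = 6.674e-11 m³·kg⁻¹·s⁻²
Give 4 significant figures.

Time → length via c.
2.44e13 s × (c) = 7.315e21 m

7.315e21 m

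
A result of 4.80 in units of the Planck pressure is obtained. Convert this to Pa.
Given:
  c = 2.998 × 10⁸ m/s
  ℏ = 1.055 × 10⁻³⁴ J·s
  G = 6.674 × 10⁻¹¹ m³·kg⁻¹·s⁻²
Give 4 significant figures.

2.224 × 10¹¹⁴ Pa

One Planck pressure: p_P = c⁷/(ℏG²) = 4.632 × 10¹¹³ Pa.
4.80 × 4.632 × 10¹¹³ Pa = 2.224 × 10¹¹⁴ Pa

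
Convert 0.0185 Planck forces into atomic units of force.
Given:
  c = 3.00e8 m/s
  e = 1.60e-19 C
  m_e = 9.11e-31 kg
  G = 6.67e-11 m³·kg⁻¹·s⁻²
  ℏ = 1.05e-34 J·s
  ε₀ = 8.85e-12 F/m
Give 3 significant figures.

2.70e49

Planck force: F_P = c⁴/G = 1.21e44 N
atomic unit of force: F_au = E_h/a₀ = m_e²e⁶/((4πε₀)³ℏ⁴) = 8.33e-8 N
0.0185 × 1.21e44 / 8.33e-8 = 2.70e49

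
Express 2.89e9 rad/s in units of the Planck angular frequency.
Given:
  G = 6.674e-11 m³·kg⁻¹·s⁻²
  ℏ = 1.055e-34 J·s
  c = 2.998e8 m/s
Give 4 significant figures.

Planck angular frequency: ω_P = √(c⁵/(ℏG)) = 1.855e43 rad/s.
2.89e9 / 1.855e43 = 1.558e-34

1.558e-34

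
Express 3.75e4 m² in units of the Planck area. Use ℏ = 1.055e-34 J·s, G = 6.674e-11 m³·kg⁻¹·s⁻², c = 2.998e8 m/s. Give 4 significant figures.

Planck area: A_P = ℏG/c³ = 2.613e-70 m².
3.75e4 / 2.613e-70 = 1.435e74

1.435e74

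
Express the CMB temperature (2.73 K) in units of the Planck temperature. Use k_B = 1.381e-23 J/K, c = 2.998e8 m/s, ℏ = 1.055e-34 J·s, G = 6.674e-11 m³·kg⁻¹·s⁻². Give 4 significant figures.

1.927e-32

Planck temperature: T_P = √(ℏc⁵/G) / k_B = 1.417e32 K.
2.73 / 1.417e32 = 1.927e-32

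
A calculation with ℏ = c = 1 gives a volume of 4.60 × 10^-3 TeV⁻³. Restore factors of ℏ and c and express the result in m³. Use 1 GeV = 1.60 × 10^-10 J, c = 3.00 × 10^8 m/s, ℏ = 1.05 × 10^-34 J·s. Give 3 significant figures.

Volume is [L]³ = [E]⁻³·(ℏc)³.
1 GeV⁻³ → (ℏc)³ × (1 GeV in J)⁻³ = 7.63 × 10^-48 m³.
Convert the energy scale: 4.60 × 10^-3 TeV⁻³ = 4.60 × 10^-12 GeV⁻³.
Result: 4.60 × 10^-12 × 7.63 × 10^-48 = 3.51 × 10^-59 m³.

3.51 × 10^-59 m³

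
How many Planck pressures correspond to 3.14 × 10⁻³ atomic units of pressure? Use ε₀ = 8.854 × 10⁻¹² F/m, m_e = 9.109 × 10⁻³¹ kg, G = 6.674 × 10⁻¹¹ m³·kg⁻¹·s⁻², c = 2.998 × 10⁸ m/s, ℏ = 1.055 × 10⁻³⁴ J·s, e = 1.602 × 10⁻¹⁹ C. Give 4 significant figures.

atomic unit of pressure: P_au = E_h/a₀³ = m_e⁴e¹⁰/((4πε₀)⁵ℏ⁸) = 2.929 × 10¹³ Pa
Planck pressure: p_P = c⁷/(ℏG²) = 4.632 × 10¹¹³ Pa
3.14 × 10⁻³ × 2.929 × 10¹³ / 4.632 × 10¹¹³ = 1.986 × 10⁻¹⁰³

1.986 × 10⁻¹⁰³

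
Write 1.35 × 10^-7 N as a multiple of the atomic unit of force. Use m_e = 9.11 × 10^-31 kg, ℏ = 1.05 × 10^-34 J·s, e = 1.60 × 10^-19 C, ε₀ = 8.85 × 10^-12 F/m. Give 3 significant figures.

atomic unit of force: F_au = E_h/a₀ = m_e²e⁶/((4πε₀)³ℏ⁴) = 8.33 × 10^-8 N.
1.35 × 10^-7 / 8.33 × 10^-8 = 1.62

1.62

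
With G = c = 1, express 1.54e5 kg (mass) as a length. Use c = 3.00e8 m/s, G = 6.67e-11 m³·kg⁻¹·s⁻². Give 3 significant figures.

1.14e-22 m

In G = c = 1 units mass has dimensions of length; the conversion factor is G/c².
1.54e5 kg × (G/c²) = 1.14e-22 m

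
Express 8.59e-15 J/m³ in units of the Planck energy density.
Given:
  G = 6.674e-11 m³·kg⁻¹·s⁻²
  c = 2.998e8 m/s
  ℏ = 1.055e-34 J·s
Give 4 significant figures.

1.854e-128

Planck energy density: u_P = c⁷/(ℏG²) = 4.632e113 J/m³.
8.59e-15 / 4.632e113 = 1.854e-128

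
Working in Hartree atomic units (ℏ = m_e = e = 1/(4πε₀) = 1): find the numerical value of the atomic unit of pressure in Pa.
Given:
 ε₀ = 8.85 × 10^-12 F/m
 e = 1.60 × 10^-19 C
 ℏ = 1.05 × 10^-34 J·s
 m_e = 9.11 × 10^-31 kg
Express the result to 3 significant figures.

The unique combination of the constants set to 1 with dimensions of pressure is P_au = E_h/a₀³ = m_e⁴e¹⁰/((4πε₀)⁵ℏ⁸).
E_h = 4.38 × 10^-18 J
a₀ = 5.26 × 10^-11 m
E_h/a₀³ = 3.01 × 10^13 Pa

3.01 × 10^13 Pa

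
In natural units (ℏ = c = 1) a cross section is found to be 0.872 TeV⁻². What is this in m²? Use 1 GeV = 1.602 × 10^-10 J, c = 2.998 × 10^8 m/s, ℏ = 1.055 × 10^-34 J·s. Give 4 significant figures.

3.399 × 10^-38 m²

Area is [L]² = [E]⁻²·(ℏc)²; restore (ℏc)².
1 GeV⁻² → (ℏc)² × (1 GeV in J)⁻² = 3.898 × 10^-32 m².
Convert the energy scale: 0.872 TeV⁻² = 8.72 × 10^-7 GeV⁻².
Result: 8.72 × 10^-7 × 3.898 × 10^-32 = 3.399 × 10^-38 m².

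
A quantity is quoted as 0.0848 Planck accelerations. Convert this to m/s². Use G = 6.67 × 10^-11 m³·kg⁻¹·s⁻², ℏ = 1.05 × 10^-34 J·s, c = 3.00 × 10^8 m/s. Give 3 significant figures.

4.74 × 10^50 m/s²

One Planck acceleration: a_P = √(c⁷/(ℏG)) = 5.59 × 10^51 m/s².
0.0848 × 5.59 × 10^51 m/s² = 4.74 × 10^50 m/s²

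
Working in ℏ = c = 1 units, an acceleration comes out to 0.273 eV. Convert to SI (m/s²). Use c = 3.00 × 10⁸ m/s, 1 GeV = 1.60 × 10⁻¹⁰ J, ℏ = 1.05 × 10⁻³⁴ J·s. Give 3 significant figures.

Acceleration is [L]/[T]² = c·[E]/ℏ.
1 GeV → c/ℏ × (1 GeV in J) = 4.57 × 10³² m/s².
Convert the energy scale: 0.273 eV = 2.73 × 10⁻¹⁰ GeV.
Result: 2.73 × 10⁻¹⁰ × 4.57 × 10³² = 1.25 × 10²³ m/s².

1.25 × 10²³ m/s²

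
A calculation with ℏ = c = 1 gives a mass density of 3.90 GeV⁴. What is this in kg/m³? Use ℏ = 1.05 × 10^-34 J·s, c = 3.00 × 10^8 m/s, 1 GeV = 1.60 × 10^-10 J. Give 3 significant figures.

Mass density is [E]/(c²[L]³) = [E]⁴/(ℏ³c⁵).
1 GeV⁴ → 1/(ℏ³c⁵) × (1 GeV in J)⁴ = 2.33 × 10^20 kg/m³.
Result: 3.90 × 2.33 × 10^20 = 9.09 × 10^20 kg/m³.

9.09 × 10^20 kg/m³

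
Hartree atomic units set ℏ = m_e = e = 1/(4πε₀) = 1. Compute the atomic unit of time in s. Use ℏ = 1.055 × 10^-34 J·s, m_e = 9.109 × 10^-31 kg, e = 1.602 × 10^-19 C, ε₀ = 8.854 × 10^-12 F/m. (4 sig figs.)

2.423 × 10^-17 s

From ℏ = m_e = e = 1/(4πε₀) = 1 the time scale is τ_au = (4πε₀)²ℏ³/(m_e e⁴).
E_h = 4.354 × 10^-18 J
ℏ/E_h = 2.423 × 10^-17 s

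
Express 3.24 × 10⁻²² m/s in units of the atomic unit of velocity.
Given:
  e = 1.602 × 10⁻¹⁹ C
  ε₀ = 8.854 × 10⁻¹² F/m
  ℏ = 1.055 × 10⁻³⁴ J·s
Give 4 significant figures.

1.482 × 10⁻²⁸

atomic unit of velocity: v_au = e²/(4πε₀ℏ) = 2.186 × 10⁶ m/s.
3.24 × 10⁻²² / 2.186 × 10⁶ = 1.482 × 10⁻²⁸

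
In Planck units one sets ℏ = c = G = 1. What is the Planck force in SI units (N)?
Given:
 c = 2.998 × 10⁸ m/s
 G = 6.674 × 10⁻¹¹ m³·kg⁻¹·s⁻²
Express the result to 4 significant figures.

F_P = c⁴/G
  = 8.078 × 10³³ / 6.674 × 10⁻¹¹
  = 1.210 × 10⁴⁴ N

1.210 × 10⁴⁴ N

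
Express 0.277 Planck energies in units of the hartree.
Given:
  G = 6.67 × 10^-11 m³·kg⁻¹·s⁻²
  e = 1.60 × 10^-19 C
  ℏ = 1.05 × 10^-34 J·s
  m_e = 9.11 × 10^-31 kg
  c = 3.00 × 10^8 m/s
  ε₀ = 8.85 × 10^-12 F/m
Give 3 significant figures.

Planck energy: E_P = √(ℏc⁵/G) = 1.96 × 10^9 J
hartree: E_h = m_e e⁴/(4πε₀ℏ)² = 4.38 × 10^-18 J
0.277 × 1.96 × 10^9 / 4.38 × 10^-18 = 1.24 × 10^26

1.24 × 10^26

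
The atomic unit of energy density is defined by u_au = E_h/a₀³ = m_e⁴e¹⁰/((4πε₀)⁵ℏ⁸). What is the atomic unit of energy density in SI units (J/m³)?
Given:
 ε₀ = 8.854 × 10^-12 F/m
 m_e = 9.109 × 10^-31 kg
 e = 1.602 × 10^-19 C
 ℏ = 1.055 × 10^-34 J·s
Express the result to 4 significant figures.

2.929 × 10^13 J/m³

u_au = E_h/a₀³ = m_e⁴e¹⁰/((4πε₀)⁵ℏ⁸)
E_h = 4.354 × 10^-18 J
a₀ = 5.297 × 10^-11 m
E_h/a₀³ = 2.929 × 10^13 J/m³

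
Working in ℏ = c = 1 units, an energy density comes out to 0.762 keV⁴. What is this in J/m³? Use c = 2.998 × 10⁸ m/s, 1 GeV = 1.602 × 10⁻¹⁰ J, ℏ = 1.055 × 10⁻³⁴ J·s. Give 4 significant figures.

[E]/[L]³ = [E]⁴/(ℏc)³; restore (ℏc)⁻³.
1 GeV⁴ → 1/(ℏc)³ × (1 GeV in J)⁴ = 2.082 × 10³⁷ J/m³.
Convert the energy scale: 0.762 keV⁴ = 7.62 × 10⁻²⁵ GeV⁴.
Result: 7.62 × 10⁻²⁵ × 2.082 × 10³⁷ = 1.586 × 10¹³ J/m³.

1.586 × 10¹³ J/m³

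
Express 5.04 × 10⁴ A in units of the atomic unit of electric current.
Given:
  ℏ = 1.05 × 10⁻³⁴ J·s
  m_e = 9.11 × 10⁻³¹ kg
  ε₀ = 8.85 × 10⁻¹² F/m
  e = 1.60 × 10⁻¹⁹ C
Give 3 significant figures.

atomic unit of electric current: I_au = e E_h/ℏ = m_e e⁵/((4πε₀)²ℏ³) = 6.67 × 10⁻³ A.
5.04 × 10⁴ / 6.67 × 10⁻³ = 7.55 × 10⁶

7.55 × 10⁶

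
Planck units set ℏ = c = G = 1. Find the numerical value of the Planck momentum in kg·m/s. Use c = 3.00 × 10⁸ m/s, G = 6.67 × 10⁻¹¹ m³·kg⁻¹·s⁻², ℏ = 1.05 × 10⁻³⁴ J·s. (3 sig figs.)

Dimensional analysis gives p_P = √(ℏc³/G).
  = √(42.5)
  = 6.52 kg·m/s

6.52 kg·m/s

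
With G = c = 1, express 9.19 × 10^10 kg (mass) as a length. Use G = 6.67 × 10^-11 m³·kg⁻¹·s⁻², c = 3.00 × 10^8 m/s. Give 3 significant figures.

In G = c = 1 units mass has dimensions of length; the conversion factor is G/c².
9.19 × 10^10 kg × (G/c²) = 6.81 × 10^-17 m

6.81 × 10^-17 m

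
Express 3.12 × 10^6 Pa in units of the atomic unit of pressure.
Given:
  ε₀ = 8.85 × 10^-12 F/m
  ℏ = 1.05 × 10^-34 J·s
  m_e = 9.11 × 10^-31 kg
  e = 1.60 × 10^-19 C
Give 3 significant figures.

atomic unit of pressure: P_au = E_h/a₀³ = m_e⁴e¹⁰/((4πε₀)⁵ℏ⁸) = 3.01 × 10^13 Pa.
3.12 × 10^6 / 3.01 × 10^13 = 1.04 × 10^-7

1.04 × 10^-7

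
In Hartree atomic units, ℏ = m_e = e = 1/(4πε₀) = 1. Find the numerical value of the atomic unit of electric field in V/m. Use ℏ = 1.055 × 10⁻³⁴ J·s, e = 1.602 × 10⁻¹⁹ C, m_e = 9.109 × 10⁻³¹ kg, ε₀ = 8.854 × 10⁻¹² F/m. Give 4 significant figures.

5.131 × 10¹¹ V/m

Dimensional analysis gives E_au = E_h/(e a₀) = m_e²e⁵/((4πε₀)³ℏ⁴).
E_h = 4.354 × 10⁻¹⁸ J
a₀ = 5.297 × 10⁻¹¹ m
E_h/(e·a₀) = 5.131 × 10¹¹ V/m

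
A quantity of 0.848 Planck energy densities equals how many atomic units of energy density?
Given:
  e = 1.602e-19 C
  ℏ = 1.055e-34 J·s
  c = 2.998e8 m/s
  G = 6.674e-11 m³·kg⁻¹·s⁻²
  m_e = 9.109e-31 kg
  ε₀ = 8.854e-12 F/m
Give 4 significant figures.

Planck energy density: u_P = c⁷/(ℏG²) = 4.632e113 J/m³
atomic unit of energy density: u_au = E_h/a₀³ = m_e⁴e¹⁰/((4πε₀)⁵ℏ⁸) = 2.929e13 J/m³
0.848 × 4.632e113 / 2.929e13 = 1.341e100

1.341e100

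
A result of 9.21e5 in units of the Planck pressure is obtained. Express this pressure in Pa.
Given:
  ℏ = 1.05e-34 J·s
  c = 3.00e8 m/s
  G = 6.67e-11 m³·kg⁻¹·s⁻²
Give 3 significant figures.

4.31e119 Pa

One Planck pressure: p_P = c⁷/(ℏG²) = 4.68e113 Pa.
9.21e5 × 4.68e113 Pa = 4.31e119 Pa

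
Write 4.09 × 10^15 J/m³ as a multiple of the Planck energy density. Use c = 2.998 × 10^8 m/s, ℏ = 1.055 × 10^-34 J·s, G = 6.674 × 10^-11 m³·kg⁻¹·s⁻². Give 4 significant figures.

8.829 × 10^-99

Planck energy density: u_P = c⁷/(ℏG²) = 4.632 × 10^113 J/m³.
4.09 × 10^15 / 4.632 × 10^113 = 8.829 × 10^-99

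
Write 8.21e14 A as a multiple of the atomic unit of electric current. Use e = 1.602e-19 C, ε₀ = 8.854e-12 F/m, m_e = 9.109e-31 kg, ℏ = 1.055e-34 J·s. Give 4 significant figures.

1.242e17

atomic unit of electric current: I_au = e E_h/ℏ = m_e e⁵/((4πε₀)²ℏ³) = 6.612e-3 A.
8.21e14 / 6.612e-3 = 1.242e17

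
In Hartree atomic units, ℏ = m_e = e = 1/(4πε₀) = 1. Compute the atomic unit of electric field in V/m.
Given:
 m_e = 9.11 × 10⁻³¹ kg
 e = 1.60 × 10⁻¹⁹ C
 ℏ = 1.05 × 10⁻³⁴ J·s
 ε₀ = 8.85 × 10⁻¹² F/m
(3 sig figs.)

From ℏ = m_e = e = 1/(4πε₀) = 1 the electric field scale is E_au = E_h/(e a₀) = m_e²e⁵/((4πε₀)³ℏ⁴).
E_h = 4.38 × 10⁻¹⁸ J
a₀ = 5.26 × 10⁻¹¹ m
E_h/(e·a₀) = 5.20 × 10¹¹ V/m

5.20 × 10¹¹ V/m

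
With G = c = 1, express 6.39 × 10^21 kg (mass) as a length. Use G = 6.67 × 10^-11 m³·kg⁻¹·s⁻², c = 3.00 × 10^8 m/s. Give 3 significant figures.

In G = c = 1 units mass has dimensions of length; the conversion factor is G/c².
6.39 × 10^21 kg × (G/c²) = 4.74 × 10^-6 m

4.74 × 10^-6 m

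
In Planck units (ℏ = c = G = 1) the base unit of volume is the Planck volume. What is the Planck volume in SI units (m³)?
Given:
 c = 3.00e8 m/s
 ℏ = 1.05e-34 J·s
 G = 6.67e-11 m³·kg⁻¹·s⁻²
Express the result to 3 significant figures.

4.18e-105 m³

V_P = (ℏG/c³)^(3/2)
  = √(1.75e-209)
  = 4.18e-105 m³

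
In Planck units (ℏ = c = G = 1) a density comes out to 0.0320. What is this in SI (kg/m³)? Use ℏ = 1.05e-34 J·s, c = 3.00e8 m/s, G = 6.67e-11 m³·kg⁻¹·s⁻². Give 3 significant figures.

One Planck density: ρ_P = c⁵/(ℏG²) = 5.20e96 kg/m³.
0.0320 × 5.20e96 kg/m³ = 1.66e95 kg/m³

1.66e95 kg/m³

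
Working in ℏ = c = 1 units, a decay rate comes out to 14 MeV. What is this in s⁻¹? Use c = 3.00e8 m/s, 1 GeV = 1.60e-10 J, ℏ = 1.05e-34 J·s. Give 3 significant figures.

2.13e22 s⁻¹

A rate is [E]/ℏ; divide by ℏ.
1 GeV → 1/ℏ × (1 GeV in J) = 1.52e24 s⁻¹.
Convert the energy scale: 14 MeV = 0.0140 GeV.
Result: 0.0140 × 1.52e24 = 2.13e22 s⁻¹.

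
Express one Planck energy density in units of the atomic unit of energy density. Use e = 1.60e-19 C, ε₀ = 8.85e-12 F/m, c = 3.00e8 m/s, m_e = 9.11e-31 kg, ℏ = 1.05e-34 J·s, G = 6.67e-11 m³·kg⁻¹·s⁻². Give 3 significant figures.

1.55e100

Planck energy density: u_P = c⁷/(ℏG²) = 4.68e113 J/m³
atomic unit of energy density: u_au = E_h/a₀³ = m_e⁴e¹⁰/((4πε₀)⁵ℏ⁸) = 3.01e13 J/m³
ratio = 4.68e113 / 3.01e13 = 1.55e100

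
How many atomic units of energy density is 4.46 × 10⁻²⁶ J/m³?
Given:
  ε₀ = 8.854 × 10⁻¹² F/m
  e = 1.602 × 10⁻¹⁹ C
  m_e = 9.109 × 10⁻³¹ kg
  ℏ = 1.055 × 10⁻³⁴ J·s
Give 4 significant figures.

atomic unit of energy density: u_au = E_h/a₀³ = m_e⁴e¹⁰/((4πε₀)⁵ℏ⁸) = 2.929 × 10¹³ J/m³.
4.46 × 10⁻²⁶ / 2.929 × 10¹³ = 1.523 × 10⁻³⁹

1.523 × 10⁻³⁹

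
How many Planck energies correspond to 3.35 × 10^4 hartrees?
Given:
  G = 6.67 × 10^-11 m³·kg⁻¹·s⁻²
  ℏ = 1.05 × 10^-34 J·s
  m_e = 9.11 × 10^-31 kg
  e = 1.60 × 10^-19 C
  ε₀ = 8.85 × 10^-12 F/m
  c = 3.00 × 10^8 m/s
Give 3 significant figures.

7.50 × 10^-23

hartree: E_h = m_e e⁴/(4πε₀ℏ)² = 4.38 × 10^-18 J
Planck energy: E_P = √(ℏc⁵/G) = 1.96 × 10^9 J
3.35 × 10^4 × 4.38 × 10^-18 / 1.96 × 10^9 = 7.50 × 10^-23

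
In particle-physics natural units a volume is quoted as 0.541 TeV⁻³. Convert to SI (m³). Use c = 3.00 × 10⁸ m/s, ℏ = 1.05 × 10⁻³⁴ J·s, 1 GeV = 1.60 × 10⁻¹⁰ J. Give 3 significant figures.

4.13 × 10⁻⁵⁷ m³

Volume is [L]³ = [E]⁻³·(ℏc)³.
1 GeV⁻³ → (ℏc)³ × (1 GeV in J)⁻³ = 7.63 × 10⁻⁴⁸ m³.
Convert the energy scale: 0.541 TeV⁻³ = 5.41 × 10⁻¹⁰ GeV⁻³.
Result: 5.41 × 10⁻¹⁰ × 7.63 × 10⁻⁴⁸ = 4.13 × 10⁻⁵⁷ m³.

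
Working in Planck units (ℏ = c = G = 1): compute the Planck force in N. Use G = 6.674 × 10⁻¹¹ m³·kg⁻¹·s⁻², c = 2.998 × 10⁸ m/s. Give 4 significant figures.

The unique combination of the constants set to 1 with dimensions of force is F_P = c⁴/G.
  = 8.078 × 10³³ / 6.674 × 10⁻¹¹
  = 1.210 × 10⁴⁴ N

1.210 × 10⁴⁴ N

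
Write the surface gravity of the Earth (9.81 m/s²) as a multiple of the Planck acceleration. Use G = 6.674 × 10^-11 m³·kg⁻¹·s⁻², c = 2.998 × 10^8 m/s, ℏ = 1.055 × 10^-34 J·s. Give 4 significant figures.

Planck acceleration: a_P = √(c⁷/(ℏG)) = 5.560 × 10^51 m/s².
9.81 / 5.560 × 10^51 = 1.764 × 10^-51

1.764 × 10^-51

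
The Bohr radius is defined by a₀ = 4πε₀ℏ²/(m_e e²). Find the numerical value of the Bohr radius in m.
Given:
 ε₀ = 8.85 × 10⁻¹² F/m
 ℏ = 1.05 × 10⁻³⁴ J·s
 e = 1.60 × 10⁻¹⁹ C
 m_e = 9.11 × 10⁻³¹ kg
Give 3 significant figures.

a₀ = 4πε₀ℏ²/(m_e e²)
  = 1.23 × 10⁻⁷⁸ / 2.33 × 10⁻⁶⁸
  = 5.26 × 10⁻¹¹ m

5.26 × 10⁻¹¹ m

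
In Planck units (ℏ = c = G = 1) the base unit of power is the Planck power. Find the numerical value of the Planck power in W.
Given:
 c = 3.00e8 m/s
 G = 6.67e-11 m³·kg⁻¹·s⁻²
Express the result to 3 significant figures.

P_P = c⁵/G
  = 2.43e42 / 6.67e-11
  = 3.64e52 W

3.64e52 W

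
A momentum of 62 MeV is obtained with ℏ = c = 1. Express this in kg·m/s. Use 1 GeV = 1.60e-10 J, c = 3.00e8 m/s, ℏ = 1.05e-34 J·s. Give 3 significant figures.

3.31e-20 kg·m/s

Momentum is [E]/c; divide by c.
1 GeV → 1/c × (1 GeV in J) = 5.33e-19 kg·m/s.
Convert the energy scale: 62 MeV = 0.0620 GeV.
Result: 0.0620 × 5.33e-19 = 3.31e-20 kg·m/s.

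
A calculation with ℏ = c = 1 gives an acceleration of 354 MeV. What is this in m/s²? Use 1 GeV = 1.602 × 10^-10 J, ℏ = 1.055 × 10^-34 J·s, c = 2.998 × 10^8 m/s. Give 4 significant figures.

Acceleration is [L]/[T]² = c·[E]/ℏ.
1 GeV → c/ℏ × (1 GeV in J) = 4.552 × 10^32 m/s².
Convert the energy scale: 354 MeV = 0.354 GeV.
Result: 0.354 × 4.552 × 10^32 = 1.612 × 10^32 m/s².

1.612 × 10^32 m/s²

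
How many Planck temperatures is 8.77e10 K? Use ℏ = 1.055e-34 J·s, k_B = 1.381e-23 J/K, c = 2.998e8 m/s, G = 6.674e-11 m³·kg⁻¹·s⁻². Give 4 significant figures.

6.190e-22

Planck temperature: T_P = √(ℏc⁵/G) / k_B = 1.417e32 K.
8.77e10 / 1.417e32 = 6.190e-22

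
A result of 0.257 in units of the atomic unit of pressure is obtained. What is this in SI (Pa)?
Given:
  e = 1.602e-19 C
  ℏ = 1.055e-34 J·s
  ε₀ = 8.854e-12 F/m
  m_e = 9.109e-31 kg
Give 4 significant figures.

7.528e12 Pa

One atomic unit of pressure: P_au = E_h/a₀³ = m_e⁴e¹⁰/((4πε₀)⁵ℏ⁸) = 2.929e13 Pa.
0.257 × 2.929e13 Pa = 7.528e12 Pa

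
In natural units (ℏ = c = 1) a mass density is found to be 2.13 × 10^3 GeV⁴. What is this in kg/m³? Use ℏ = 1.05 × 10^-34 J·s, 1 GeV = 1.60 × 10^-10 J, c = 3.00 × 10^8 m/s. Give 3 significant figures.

Mass density is [E]/(c²[L]³) = [E]⁴/(ℏ³c⁵).
1 GeV⁴ → 1/(ℏ³c⁵) × (1 GeV in J)⁴ = 2.33 × 10^20 kg/m³.
Result: 2.13 × 10^3 × 2.33 × 10^20 = 4.96 × 10^23 kg/m³.

4.96 × 10^23 kg/m³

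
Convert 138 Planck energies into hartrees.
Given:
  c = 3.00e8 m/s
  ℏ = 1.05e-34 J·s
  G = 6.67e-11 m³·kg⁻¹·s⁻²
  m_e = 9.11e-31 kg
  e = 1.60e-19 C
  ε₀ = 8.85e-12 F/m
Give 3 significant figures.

6.16e28

Planck energy: E_P = √(ℏc⁵/G) = 1.96e9 J
hartree: E_h = m_e e⁴/(4πε₀ℏ)² = 4.38e-18 J
138 × 1.96e9 / 4.38e-18 = 6.16e28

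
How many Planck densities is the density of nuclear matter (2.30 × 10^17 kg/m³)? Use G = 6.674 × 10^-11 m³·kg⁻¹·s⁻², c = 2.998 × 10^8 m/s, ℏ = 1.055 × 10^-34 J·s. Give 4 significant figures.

Planck density: ρ_P = c⁵/(ℏG²) = 5.154 × 10^96 kg/m³.
2.30 × 10^17 / 5.154 × 10^96 = 4.463 × 10^-80

4.463 × 10^-80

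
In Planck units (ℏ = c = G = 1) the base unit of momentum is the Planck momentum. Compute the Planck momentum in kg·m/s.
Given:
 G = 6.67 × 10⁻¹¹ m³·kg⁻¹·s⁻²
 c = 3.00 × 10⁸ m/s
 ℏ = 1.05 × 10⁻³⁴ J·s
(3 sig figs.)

6.52 kg·m/s

p_P = √(ℏc³/G)
  = √(42.5)
  = 6.52 kg·m/s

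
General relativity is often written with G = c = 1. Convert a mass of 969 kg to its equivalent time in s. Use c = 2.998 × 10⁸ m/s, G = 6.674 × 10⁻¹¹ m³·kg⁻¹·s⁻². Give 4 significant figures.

2.400 × 10⁻³³ s

Mass → time via G/c³.
969 kg × (G/c³) = 2.400 × 10⁻³³ s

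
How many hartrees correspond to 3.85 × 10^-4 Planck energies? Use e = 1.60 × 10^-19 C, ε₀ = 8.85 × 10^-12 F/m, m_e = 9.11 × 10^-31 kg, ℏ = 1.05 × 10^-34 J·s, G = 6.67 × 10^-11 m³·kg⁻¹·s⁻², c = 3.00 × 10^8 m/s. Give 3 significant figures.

1.72 × 10^23

Planck energy: E_P = √(ℏc⁵/G) = 1.96 × 10^9 J
hartree: E_h = m_e e⁴/(4πε₀ℏ)² = 4.38 × 10^-18 J
3.85 × 10^-4 × 1.96 × 10^9 / 4.38 × 10^-18 = 1.72 × 10^23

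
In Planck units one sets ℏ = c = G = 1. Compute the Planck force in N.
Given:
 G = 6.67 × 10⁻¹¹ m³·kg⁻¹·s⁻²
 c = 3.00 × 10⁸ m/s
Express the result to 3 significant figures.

1.21 × 10⁴⁴ N

F_P = c⁴/G
  = 8.10 × 10³³ / 6.67 × 10⁻¹¹
  = 1.21 × 10⁴⁴ N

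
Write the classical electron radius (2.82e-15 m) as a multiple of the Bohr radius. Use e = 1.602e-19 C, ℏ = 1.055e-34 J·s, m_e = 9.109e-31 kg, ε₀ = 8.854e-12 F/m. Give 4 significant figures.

5.323e-5

Bohr radius: a₀ = 4πε₀ℏ²/(m_e e²) = 5.297e-11 m.
2.82e-15 / 5.297e-11 = 5.323e-5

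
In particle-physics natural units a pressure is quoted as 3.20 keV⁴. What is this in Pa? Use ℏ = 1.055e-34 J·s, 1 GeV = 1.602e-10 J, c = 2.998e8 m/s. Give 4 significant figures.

Pressure is [E]/[L]³ = [E]⁴/(ℏc)³.
1 GeV⁴ → 1/(ℏc)³ × (1 GeV in J)⁴ = 2.082e37 Pa.
Convert the energy scale: 3.20 keV⁴ = 3.20e-24 GeV⁴.
Result: 3.20e-24 × 2.082e37 = 6.661e13 Pa.

6.661e13 Pa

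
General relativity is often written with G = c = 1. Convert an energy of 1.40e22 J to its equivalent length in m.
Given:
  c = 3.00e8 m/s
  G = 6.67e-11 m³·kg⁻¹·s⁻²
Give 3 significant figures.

Energy → length via G/c⁴.
1.40e22 J × (G/c⁴) = 1.15e-22 m

1.15e-22 m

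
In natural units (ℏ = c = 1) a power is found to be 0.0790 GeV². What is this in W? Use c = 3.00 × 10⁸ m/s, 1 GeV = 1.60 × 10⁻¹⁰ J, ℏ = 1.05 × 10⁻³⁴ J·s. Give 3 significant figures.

Power is [E]/[T] = [E]²/ℏ.
1 GeV² → 1/ℏ × (1 GeV in J)² = 2.44 × 10¹⁴ W.
Result: 0.0790 × 2.44 × 10¹⁴ = 1.93 × 10¹³ W.

1.93 × 10¹³ W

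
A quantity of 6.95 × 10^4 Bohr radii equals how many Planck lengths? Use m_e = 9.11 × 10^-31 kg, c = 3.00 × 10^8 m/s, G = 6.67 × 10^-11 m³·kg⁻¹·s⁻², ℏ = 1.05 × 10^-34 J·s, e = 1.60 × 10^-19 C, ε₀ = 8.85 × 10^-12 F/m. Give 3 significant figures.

2.27 × 10^29

Bohr radius: a₀ = 4πε₀ℏ²/(m_e e²) = 5.26 × 10^-11 m
Planck length: ℓ_P = √(ℏG/c³) = 1.61 × 10^-35 m
6.95 × 10^4 × 5.26 × 10^-11 / 1.61 × 10^-35 = 2.27 × 10^29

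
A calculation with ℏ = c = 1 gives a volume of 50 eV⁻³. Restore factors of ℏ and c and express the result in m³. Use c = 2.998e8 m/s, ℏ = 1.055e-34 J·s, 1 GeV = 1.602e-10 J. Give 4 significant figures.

Volume is [L]³ = [E]⁻³·(ℏc)³.
1 GeV⁻³ → (ℏc)³ × (1 GeV in J)⁻³ = 7.696e-48 m³.
Convert the energy scale: 50 eV⁻³ = 5.00e28 GeV⁻³.
Result: 5.00e28 × 7.696e-48 = 3.848e-19 m³.

3.848e-19 m³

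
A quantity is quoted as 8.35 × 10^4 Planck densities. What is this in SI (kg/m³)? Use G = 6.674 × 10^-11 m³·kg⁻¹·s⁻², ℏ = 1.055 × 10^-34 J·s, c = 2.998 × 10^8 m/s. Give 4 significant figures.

One Planck density: ρ_P = c⁵/(ℏG²) = 5.154 × 10^96 kg/m³.
8.35 × 10^4 × 5.154 × 10^96 kg/m³ = 4.303 × 10^101 kg/m³

4.303 × 10^101 kg/m³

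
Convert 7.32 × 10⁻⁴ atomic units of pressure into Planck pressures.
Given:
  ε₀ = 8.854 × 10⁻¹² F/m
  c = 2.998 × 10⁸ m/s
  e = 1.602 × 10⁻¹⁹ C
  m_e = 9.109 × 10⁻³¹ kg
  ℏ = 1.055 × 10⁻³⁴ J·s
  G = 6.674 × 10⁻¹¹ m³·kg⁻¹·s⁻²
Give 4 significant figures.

atomic unit of pressure: P_au = E_h/a₀³ = m_e⁴e¹⁰/((4πε₀)⁵ℏ⁸) = 2.929 × 10¹³ Pa
Planck pressure: p_P = c⁷/(ℏG²) = 4.632 × 10¹¹³ Pa
7.32 × 10⁻⁴ × 2.929 × 10¹³ / 4.632 × 10¹¹³ = 4.629 × 10⁻¹⁰⁴

4.629 × 10⁻¹⁰⁴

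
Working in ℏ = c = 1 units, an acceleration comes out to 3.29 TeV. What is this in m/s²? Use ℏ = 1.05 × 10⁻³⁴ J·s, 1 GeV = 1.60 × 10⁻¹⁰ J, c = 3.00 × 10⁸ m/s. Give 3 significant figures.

Acceleration is [L]/[T]² = c·[E]/ℏ.
1 GeV → c/ℏ × (1 GeV in J) = 4.57 × 10³² m/s².
Convert the energy scale: 3.29 TeV = 3.29 × 10³ GeV.
Result: 3.29 × 10³ × 4.57 × 10³² = 1.50 × 10³⁶ m/s².

1.50 × 10³⁶ m/s²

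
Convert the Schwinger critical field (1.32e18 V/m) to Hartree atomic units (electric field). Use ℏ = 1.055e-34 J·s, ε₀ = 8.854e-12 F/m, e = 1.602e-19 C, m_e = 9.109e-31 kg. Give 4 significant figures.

atomic unit of electric field: E_au = E_h/(e a₀) = m_e²e⁵/((4πε₀)³ℏ⁴) = 5.131e11 V/m.
1.32e18 / 5.131e11 = 2.573e6

2.573e6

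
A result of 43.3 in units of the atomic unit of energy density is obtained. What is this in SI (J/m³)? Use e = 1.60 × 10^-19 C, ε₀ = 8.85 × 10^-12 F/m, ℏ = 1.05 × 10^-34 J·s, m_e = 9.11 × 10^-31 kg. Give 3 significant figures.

1.30 × 10^15 J/m³

One atomic unit of energy density: u_au = E_h/a₀³ = m_e⁴e¹⁰/((4πε₀)⁵ℏ⁸) = 3.01 × 10^13 J/m³.
43.3 × 3.01 × 10^13 J/m³ = 1.30 × 10^15 J/m³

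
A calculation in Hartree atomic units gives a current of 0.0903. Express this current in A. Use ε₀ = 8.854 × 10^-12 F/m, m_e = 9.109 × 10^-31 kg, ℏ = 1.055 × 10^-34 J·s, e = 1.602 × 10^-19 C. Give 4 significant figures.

One atomic unit of electric current: I_au = e E_h/ℏ = m_e e⁵/((4πε₀)²ℏ³) = 6.612 × 10^-3 A.
0.0903 × 6.612 × 10^-3 A = 5.971 × 10^-4 A

5.971 × 10^-4 A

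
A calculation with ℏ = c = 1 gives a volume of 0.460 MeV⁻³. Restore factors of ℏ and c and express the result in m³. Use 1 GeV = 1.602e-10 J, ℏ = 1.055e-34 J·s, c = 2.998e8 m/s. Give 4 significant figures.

3.540e-39 m³

Volume is [L]³ = [E]⁻³·(ℏc)³.
1 GeV⁻³ → (ℏc)³ × (1 GeV in J)⁻³ = 7.696e-48 m³.
Convert the energy scale: 0.460 MeV⁻³ = 4.60e8 GeV⁻³.
Result: 4.60e8 × 7.696e-48 = 3.540e-39 m³.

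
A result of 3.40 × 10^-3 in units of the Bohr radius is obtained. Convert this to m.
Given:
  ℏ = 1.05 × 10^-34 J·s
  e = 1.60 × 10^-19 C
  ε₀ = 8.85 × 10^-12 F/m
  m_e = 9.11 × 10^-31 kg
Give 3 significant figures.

1.79 × 10^-13 m

One Bohr radius: a₀ = 4πε₀ℏ²/(m_e e²) = 5.26 × 10^-11 m.
3.40 × 10^-3 × 5.26 × 10^-11 m = 1.79 × 10^-13 m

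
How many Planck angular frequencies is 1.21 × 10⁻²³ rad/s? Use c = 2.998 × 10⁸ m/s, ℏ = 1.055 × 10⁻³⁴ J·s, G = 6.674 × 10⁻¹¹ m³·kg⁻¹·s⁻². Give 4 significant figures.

6.524 × 10⁻⁶⁷

Planck angular frequency: ω_P = √(c⁵/(ℏG)) = 1.855 × 10⁴³ rad/s.
1.21 × 10⁻²³ / 1.855 × 10⁴³ = 6.524 × 10⁻⁶⁷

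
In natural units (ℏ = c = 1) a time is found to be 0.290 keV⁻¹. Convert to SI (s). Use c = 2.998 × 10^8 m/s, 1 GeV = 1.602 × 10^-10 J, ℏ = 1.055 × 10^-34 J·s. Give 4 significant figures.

A time is [E]⁻¹ in ℏ=c=1; restore one factor of ℏ.
1 GeV⁻¹ → ℏ × (1 GeV in J)⁻¹ = 6.586 × 10^-25 s.
Convert the energy scale: 0.290 keV⁻¹ = 2.90 × 10^5 GeV⁻¹.
Result: 2.90 × 10^5 × 6.586 × 10^-25 = 1.910 × 10^-19 s.

1.910 × 10^-19 s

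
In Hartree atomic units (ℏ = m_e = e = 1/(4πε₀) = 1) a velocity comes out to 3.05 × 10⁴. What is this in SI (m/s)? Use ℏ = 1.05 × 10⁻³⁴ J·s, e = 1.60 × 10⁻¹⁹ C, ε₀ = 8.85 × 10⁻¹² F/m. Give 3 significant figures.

6.69 × 10¹⁰ m/s

One atomic unit of velocity: v_au = e²/(4πε₀ℏ) = 2.19 × 10⁶ m/s.
3.05 × 10⁴ × 2.19 × 10⁶ m/s = 6.69 × 10¹⁰ m/s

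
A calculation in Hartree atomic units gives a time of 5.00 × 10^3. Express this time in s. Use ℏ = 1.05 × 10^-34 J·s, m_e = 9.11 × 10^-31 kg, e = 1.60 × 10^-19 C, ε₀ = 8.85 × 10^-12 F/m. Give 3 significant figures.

1.20 × 10^-13 s

One atomic unit of time: τ_au = (4πε₀)²ℏ³/(m_e e⁴) = 2.40 × 10^-17 s.
5.00 × 10^3 × 2.40 × 10^-17 s = 1.20 × 10^-13 s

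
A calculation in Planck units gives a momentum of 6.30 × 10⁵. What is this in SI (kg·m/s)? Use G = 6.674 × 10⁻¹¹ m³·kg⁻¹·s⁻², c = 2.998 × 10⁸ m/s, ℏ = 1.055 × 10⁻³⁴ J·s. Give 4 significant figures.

One Planck momentum: p_P = √(ℏc³/G) = 6.527 kg·m/s.
6.30 × 10⁵ × 6.527 kg·m/s = 4.112 × 10⁶ kg·m/s

4.112 × 10⁶ kg·m/s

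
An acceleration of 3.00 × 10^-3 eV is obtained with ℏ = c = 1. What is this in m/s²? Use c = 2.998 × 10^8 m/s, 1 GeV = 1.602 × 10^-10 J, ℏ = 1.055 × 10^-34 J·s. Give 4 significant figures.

1.366 × 10^21 m/s²

Acceleration is [L]/[T]² = c·[E]/ℏ.
1 GeV → c/ℏ × (1 GeV in J) = 4.552 × 10^32 m/s².
Convert the energy scale: 3.00 × 10^-3 eV = 3.00 × 10^-12 GeV.
Result: 3.00 × 10^-12 × 4.552 × 10^32 = 1.366 × 10^21 m/s².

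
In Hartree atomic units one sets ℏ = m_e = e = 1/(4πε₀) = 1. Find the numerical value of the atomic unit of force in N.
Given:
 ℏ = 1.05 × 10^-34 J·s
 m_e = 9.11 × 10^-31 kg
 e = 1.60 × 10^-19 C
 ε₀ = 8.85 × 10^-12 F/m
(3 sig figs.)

F_au = E_h/a₀ = m_e²e⁶/((4πε₀)³ℏ⁴)
E_h = 4.38 × 10^-18 J
a₀ = 5.26 × 10^-11 m
E_h/a₀ = 8.33 × 10^-8 N

8.33 × 10^-8 N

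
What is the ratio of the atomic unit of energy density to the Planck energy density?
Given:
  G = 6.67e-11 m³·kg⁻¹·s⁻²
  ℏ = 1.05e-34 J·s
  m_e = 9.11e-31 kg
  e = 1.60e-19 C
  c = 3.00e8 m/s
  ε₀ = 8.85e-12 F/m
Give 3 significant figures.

6.44e-101

atomic unit of energy density: u_au = E_h/a₀³ = m_e⁴e¹⁰/((4πε₀)⁵ℏ⁸) = 3.01e13 J/m³
Planck energy density: u_P = c⁷/(ℏG²) = 4.68e113 J/m³
ratio = 3.01e13 / 4.68e113 = 6.44e-101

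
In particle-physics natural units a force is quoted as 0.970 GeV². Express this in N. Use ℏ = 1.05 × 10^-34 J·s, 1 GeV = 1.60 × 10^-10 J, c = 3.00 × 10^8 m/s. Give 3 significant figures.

7.88 × 10^5 N

Force is [E]/[L] = [E]²/(ℏc); restore (ℏc)⁻¹.
1 GeV² → 1/(ℏc) × (1 GeV in J)² = 8.13 × 10^5 N.
Result: 0.970 × 8.13 × 10^5 = 7.88 × 10^5 N.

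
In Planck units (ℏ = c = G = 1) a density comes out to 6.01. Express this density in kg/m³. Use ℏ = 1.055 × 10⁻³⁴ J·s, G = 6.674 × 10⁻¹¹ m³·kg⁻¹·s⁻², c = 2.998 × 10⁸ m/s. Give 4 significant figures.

One Planck density: ρ_P = c⁵/(ℏG²) = 5.154 × 10⁹⁶ kg/m³.
6.01 × 5.154 × 10⁹⁶ kg/m³ = 3.097 × 10⁹⁷ kg/m³

3.097 × 10⁹⁷ kg/m³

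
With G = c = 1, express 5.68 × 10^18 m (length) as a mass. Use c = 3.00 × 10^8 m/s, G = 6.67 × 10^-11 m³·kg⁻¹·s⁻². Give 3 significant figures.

7.66 × 10^45 kg

Length → mass via c²/G.
5.68 × 10^18 m × (c²/G) = 7.66 × 10^45 kg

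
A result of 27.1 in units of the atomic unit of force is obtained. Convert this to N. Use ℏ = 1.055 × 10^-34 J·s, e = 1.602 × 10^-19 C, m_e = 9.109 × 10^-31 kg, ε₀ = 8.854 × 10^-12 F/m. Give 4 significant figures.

One atomic unit of force: F_au = E_h/a₀ = m_e²e⁶/((4πε₀)³ℏ⁴) = 8.220 × 10^-8 N.
27.1 × 8.220 × 10^-8 N = 2.228 × 10^-6 N

2.228 × 10^-6 N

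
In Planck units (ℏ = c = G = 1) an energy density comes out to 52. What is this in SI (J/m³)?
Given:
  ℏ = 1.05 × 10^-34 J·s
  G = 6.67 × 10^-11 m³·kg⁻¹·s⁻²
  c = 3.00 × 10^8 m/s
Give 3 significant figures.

2.43 × 10^115 J/m³

One Planck energy density: u_P = c⁷/(ℏG²) = 4.68 × 10^113 J/m³.
52 × 4.68 × 10^113 J/m³ = 2.43 × 10^115 J/m³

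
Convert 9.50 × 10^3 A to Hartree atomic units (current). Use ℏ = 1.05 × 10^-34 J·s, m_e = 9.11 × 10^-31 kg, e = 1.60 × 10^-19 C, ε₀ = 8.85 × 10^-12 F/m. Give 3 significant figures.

atomic unit of electric current: I_au = e E_h/ℏ = m_e e⁵/((4πε₀)²ℏ³) = 6.67 × 10^-3 A.
9.50 × 10^3 / 6.67 × 10^-3 = 1.42 × 10^6

1.42 × 10^6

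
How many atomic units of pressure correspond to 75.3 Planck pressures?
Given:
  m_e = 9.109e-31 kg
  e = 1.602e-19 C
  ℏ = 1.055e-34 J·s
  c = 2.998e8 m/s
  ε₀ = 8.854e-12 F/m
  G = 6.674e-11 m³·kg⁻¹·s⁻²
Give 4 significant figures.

Planck pressure: p_P = c⁷/(ℏG²) = 4.632e113 Pa
atomic unit of pressure: P_au = E_h/a₀³ = m_e⁴e¹⁰/((4πε₀)⁵ℏ⁸) = 2.929e13 Pa
75.3 × 4.632e113 / 2.929e13 = 1.191e102

1.191e102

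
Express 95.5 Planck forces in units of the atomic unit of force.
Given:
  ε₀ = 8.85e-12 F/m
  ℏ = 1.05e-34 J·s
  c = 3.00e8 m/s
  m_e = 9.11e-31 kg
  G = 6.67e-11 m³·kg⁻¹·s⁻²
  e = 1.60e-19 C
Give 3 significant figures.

Planck force: F_P = c⁴/G = 1.21e44 N
atomic unit of force: F_au = E_h/a₀ = m_e²e⁶/((4πε₀)³ℏ⁴) = 8.33e-8 N
95.5 × 1.21e44 / 8.33e-8 = 1.39e53

1.39e53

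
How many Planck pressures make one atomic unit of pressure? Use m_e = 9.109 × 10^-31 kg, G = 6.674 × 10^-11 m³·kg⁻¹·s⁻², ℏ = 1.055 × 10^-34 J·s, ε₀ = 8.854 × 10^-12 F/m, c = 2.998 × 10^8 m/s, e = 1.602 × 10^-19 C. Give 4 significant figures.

atomic unit of pressure: P_au = E_h/a₀³ = m_e⁴e¹⁰/((4πε₀)⁵ℏ⁸) = 2.929 × 10^13 Pa
Planck pressure: p_P = c⁷/(ℏG²) = 4.632 × 10^113 Pa
ratio = 2.929 × 10^13 / 4.632 × 10^113 = 6.323 × 10^-101

6.323 × 10^-101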